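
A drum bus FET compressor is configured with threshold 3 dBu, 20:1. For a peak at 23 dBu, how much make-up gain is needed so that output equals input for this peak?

19 dB

The peak compresses to 3 + 20/20 = 4 dBu.
To reach 23 dBu requires 23 − 4 = 19 dB of make-up.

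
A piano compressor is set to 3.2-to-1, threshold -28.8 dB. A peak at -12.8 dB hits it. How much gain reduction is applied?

11 dB

Overshoot = -12.8 − (-28.8) = 16 dB.
A 3.2:1 ratio leaves 5 dB of that excess.
Gain reduction = 16 − 5 = 11 dB.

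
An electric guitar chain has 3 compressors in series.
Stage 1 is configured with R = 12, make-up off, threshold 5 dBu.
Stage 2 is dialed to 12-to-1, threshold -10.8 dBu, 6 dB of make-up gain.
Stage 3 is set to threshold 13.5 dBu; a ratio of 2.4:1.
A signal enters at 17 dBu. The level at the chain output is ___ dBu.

-3.4 dBu

Stage 1: 12 dB above 5 dBu, reduced 12:1 to 1 dB above → 6 dBu.
Stage 2: 6 dBu is 16.8 dB over -10.8 dBu; at 12:1 that becomes 1.4 dB over, giving -9.4 dBu; +6 dB make-up → -3.4 dBu.
Stage 3: -3.4 dBu ≤ 13.5 dBu, so stage 3 doesn't engage; output -3.4 dBu.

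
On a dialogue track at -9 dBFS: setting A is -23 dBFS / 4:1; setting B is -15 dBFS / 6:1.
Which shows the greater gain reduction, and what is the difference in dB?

A: GR = 14 − 14/4 = 10.5 dB.
B: GR = 6 − 6/6 = 5 dB.
A applies 5.5 dB more gain reduction.

A, by 5.5 dB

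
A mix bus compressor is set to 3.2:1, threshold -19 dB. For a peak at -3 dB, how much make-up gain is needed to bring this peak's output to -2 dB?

Without make-up, output = threshold + overshoot/3.2 = -19 + 5 = -14 dB.
Gap to target: 12 dB.

12 dB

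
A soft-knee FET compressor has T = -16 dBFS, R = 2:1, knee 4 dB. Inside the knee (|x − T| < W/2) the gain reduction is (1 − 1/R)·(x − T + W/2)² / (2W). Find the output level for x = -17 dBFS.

x − T + W/2 = -17 − (-16) + 2 = 1.
GR = (1 − 1/2) × 1² / 8 = 0.5 × 1 / 8 = 0.0625 dB.
Output = -17 − 0.0625 = -17.0625 dBFS.

-17.0625 dBFS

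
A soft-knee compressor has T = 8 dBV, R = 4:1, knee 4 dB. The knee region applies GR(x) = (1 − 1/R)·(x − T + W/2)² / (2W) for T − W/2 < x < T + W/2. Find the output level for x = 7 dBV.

x − T + W/2 = 7 − 8 + 2 = 1.
GR = (1 − 1/4) × 1² / 8 = 0.75 × 1 / 8 = 0.09375 dB.
Output = 7 − 0.09375 = 6.90625 dBV.

6.90625 dBV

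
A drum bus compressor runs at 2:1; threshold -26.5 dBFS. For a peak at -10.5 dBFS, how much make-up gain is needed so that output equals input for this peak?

8 dB

The peak compresses to -26.5 + 16/2 = -18.5 dBFS.
To reach -10.5 dBFS requires -10.5 − (-18.5) = 8 dB of make-up.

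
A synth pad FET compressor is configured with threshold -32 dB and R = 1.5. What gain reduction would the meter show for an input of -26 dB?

-26 dB exceeds the threshold by 6 dB.
At 1.5:1, output sits 6/1.5 = 4 dB above threshold.
So the signal is attenuated by 6 − 4 = 2 dB.

2 dB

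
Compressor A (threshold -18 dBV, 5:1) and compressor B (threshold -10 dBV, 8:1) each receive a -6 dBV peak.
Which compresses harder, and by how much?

A: overshoot 12 dB → output overshoot 2.4 dB → GR 9.6 dB.
B: overshoot 4 dB → output overshoot 0.5 dB → GR 3.5 dB.
A applies 6.1 dB more gain reduction.

A, by 6.1 dB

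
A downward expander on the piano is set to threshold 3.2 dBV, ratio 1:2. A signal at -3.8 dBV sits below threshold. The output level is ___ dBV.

-10.8 dBV

Undershoot = 3.2 − (-3.8) = 7 dB.
At 1:2, that expands to 14 dB under threshold.
Output = 3.2 − 14 = -10.8 dBV.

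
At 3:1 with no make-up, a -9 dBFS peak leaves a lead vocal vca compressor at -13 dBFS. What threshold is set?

-15 dBFS

Let T be the threshold. Output overshoot = (input overshoot)/R, so -13 − T = (-9 − T)/3.
3·(-13 − T) = -9 − T → 2·T = -39 − (-9) = -30.
T = -30/2 = -15 dBFS.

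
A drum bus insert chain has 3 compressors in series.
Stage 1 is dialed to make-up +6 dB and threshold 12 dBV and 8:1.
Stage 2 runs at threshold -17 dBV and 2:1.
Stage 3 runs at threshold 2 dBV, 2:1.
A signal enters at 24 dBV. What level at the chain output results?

1.25 dBV

Stage 1: 12 dB above 12 dBV, reduced 8:1 to 1.5 dB above → 13.5 dBV; +6 dB make-up → 19.5 dBV.
Stage 2: 19.5 dBV is 36.5 dB over -17 dBV; at 2:1 that becomes 18.25 dB over, giving 1.25 dBV.
Stage 3: 1.25 dBV ≤ 2 dBV, so stage 3 doesn't engage; output 1.25 dBV.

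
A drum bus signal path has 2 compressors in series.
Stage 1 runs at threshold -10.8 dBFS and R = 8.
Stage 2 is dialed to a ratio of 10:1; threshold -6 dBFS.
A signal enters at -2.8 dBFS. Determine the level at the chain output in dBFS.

Stage 1: 8 dB above -10.8 dBFS, reduced 8:1 to 1 dB above → -9.8 dBFS.
Stage 2: -9.8 dBFS is at or below the -6 dBFS threshold — no compression; output -9.8 dBFS.

-9.8 dBFS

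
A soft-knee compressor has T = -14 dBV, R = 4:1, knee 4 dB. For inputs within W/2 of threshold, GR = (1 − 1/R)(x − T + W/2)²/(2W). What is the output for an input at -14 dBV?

-14.375 dBV

x − T + W/2 = -14 − (-14) + 2 = 2.
GR = (1 − 1/4) × 2² / 8 = 0.75 × 4 / 8 = 0.375 dB.
Output = -14 − 0.375 = -14.375 dBV.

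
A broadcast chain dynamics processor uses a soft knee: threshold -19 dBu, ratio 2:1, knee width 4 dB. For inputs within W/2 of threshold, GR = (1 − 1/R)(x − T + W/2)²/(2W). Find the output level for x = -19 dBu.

-19.25 dBu

x − T + W/2 = -19 − (-19) + 2 = 2.
GR = (1 − 1/2) × 2² / 8 = 0.5 × 4 / 8 = 0.25 dB.
Output = -19 − 0.25 = -19.25 dBu.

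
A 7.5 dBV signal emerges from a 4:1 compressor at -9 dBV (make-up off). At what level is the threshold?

Gain reduction = 7.5 − (-9) = 16.5 dB; output overshoot = GR / (R − 1) = 16.5 / 3 = 5.5 dB.
Threshold = output − output overshoot = -9 − 5.5 = -14.5 dBV.

-14.5 dBV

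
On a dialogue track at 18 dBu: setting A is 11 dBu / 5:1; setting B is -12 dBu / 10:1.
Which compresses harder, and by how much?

B, by 21.4 dB

A: GR = 7 − 7/5 = 5.6 dB.
B: GR = 30 − 30/10 = 27 dB.
B reduces 21.4 dB more.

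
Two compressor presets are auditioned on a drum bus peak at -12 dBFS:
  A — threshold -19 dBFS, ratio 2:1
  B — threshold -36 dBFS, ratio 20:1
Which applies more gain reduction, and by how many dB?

B, by 19.3 dB

A: GR = 7 − 7/2 = 3.5 dB.
B: GR = 24 − 24/20 = 22.8 dB.
B reduces 19.3 dB more.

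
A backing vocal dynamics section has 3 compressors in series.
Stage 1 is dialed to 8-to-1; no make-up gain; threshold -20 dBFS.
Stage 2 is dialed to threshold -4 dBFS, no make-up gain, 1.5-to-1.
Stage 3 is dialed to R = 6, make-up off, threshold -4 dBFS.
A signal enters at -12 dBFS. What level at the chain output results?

Stage 1: overshoot 8 dB → 8/8 = 1 dB → -19 dBFS.
Stage 2: below threshold (-19 ≤ -4); passes unchanged; output -19 dBFS.
Stage 3: below threshold (-19 ≤ -4); passes unchanged; output -19 dBFS.

-19 dBFS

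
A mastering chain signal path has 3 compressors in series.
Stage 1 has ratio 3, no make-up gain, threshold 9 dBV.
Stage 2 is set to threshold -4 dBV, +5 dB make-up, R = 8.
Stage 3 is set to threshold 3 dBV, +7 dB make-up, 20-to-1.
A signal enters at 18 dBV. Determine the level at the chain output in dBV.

Stage 1: 18 dBV is 9 dB over 9 dBV; at 3:1 that becomes 3 dB over, giving 12 dBV.
Stage 2: 16 dB above -4 dBV, reduced 8:1 to 2 dB above → -2 dBV; +5 dB make-up → 3 dBV.
Stage 3: 3 dBV is at or below the 3 dBV threshold — no compression; make-up brings it to 10 dBV.

10 dBV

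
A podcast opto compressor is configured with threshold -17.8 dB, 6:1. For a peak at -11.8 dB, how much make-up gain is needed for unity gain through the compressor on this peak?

Without make-up, output = threshold + overshoot/6 = -17.8 + 1 = -16.8 dB.
Gap to target: 5 dB.

5 dB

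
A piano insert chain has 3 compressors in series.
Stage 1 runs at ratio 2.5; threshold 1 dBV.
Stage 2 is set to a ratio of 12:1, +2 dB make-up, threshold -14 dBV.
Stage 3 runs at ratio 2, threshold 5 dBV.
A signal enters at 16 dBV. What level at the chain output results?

Stage 1: 15 dB above 1 dBV, reduced 2.5:1 to 6 dB above → 7 dBV.
Stage 2: overshoot 21 dB → 21/12 = 1.75 dB → -12.25 dBV; +2 dB make-up → -10.25 dBV.
Stage 3: -10.25 dBV ≤ 5 dBV, so stage 3 doesn't engage; output -10.25 dBV.

-10.25 dBV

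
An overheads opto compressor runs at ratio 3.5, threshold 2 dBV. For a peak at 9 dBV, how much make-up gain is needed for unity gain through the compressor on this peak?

Overshoot 7 dB → 7/3.5 = 2 dB after compression, so the compressed level is 2 + 2 = 4 dBV.
Make-up = target − compressed = 9 − 4 = 5 dB.

5 dB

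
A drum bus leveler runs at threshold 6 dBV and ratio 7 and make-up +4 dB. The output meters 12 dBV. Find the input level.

20 dBV

Remove make-up: 12 − 4 = 8 dBV.
That's 2 dB above the 6 dBV threshold.
Input overshoot = R × output overshoot = 14 dB → input = 6 + 14 = 20 dBV.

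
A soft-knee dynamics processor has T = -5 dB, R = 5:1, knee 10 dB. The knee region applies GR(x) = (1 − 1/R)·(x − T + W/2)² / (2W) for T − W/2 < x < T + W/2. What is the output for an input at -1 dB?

-4.24 dB

x − T + W/2 = -1 − (-5) + 5 = 9.
GR = (1 − 1/5) × 9² / 20 = 0.8 × 81 / 20 = 3.24 dB.
Output = -1 − 3.24 = -4.24 dB.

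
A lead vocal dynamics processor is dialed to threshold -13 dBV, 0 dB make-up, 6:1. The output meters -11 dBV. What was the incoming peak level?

Post-compression overshoot = -11 − (-13) = 2 dB.
Before 6:1 compression the overshoot was 2 × 6 = 12 dB, so input = -13 + 12 = -1 dBV.

-1 dBV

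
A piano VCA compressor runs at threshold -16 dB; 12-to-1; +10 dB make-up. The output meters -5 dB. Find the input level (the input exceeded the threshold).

Stripping the +10 dB make-up gives -15 dB at the gain stage.
The compressed level sits -15 − (-16) = 1 dB over threshold.
Before 12:1 compression the overshoot was 1 × 12 = 12 dB, so input = -16 + 12 = -4 dB.

-4 dB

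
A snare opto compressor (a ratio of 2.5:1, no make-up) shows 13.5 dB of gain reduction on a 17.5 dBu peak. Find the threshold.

Input is 22.5 dB above T (since output overshoot × R = input overshoot: (4 − T)·2.5 = 17.5 − T gives T = -5 dBu).
Check: -5 + (17.5 − (-5))/2.5 = -5 + 9 = 4 dBu. ✓

-5 dBu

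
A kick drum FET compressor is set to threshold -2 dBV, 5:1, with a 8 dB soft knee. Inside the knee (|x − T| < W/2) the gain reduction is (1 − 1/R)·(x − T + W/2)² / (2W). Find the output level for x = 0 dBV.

x − T + W/2 = 0 − (-2) + 4 = 6.
GR = (1 − 1/5) × 6² / 16 = 0.8 × 36 / 16 = 1.8 dB.
Output = 0 − 1.8 = -1.8 dBV.

-1.8 dBV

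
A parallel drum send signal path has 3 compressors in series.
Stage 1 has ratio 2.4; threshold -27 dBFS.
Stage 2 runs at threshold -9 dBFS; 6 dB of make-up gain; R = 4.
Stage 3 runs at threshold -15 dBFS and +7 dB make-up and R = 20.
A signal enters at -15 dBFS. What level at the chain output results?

Stage 1: -15 dBFS is 12 dB over -27 dBFS; at 2.4:1 that becomes 5 dB over, giving -22 dBFS.
Stage 2: -22 dBFS ≤ -9 dBFS, so stage 2 doesn't engage; make-up brings it to -16 dBFS.
Stage 3: -16 dBFS ≤ -15 dBFS, so stage 3 doesn't engage; make-up brings it to -9 dBFS.

-9 dBFS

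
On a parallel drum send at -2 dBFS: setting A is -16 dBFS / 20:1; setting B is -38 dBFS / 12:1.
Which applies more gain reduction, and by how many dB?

B, by 19.7 dB

A: overshoot 14 dB → output overshoot 0.7 dB → GR 13.3 dB.
B: overshoot 36 dB → output overshoot 3 dB → GR 33 dB.
B applies 19.7 dB more gain reduction.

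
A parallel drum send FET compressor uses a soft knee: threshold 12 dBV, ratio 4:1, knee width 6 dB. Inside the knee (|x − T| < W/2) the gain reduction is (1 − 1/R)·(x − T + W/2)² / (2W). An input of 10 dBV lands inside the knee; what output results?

x − T + W/2 = 10 − 12 + 3 = 1.
GR = (1 − 1/4) × 1² / 12 = 0.75 × 1 / 12 = 0.0625 dB.
Output = 10 − 0.0625 = 9.9375 dBV.

9.9375 dBV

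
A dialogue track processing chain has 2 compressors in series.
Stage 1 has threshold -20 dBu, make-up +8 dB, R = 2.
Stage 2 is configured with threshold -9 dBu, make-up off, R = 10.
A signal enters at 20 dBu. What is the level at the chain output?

Stage 1: 40 dB above -20 dBu, reduced 2:1 to 20 dB above → 0 dBu; +8 dB make-up → 8 dBu.
Stage 2: overshoot 17 dB → 17/10 = 1.7 dB → -7.3 dBu.

-7.3 dBu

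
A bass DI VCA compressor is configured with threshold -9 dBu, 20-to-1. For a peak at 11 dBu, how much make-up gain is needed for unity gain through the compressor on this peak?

Without make-up, output = threshold + overshoot/20 = -9 + 1 = -8 dBu.
Gap to target: 19 dB.

19 dB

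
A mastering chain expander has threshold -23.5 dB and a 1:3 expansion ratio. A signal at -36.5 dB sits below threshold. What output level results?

Undershoot = (-23.5) − (-36.5) = 13 dB.
At 1:3, that expands to 39 dB under threshold.
Output = -23.5 − 39 = -62.5 dB.

-62.5 dB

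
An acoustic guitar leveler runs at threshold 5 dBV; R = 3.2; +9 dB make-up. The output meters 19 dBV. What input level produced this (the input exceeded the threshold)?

21 dBV

Remove make-up: 19 − 9 = 10 dBV.
That's 5 dB above the 5 dBV threshold.
Before 3.2:1 compression the overshoot was 5 × 3.2 = 16 dB, so input = 5 + 16 = 21 dBV.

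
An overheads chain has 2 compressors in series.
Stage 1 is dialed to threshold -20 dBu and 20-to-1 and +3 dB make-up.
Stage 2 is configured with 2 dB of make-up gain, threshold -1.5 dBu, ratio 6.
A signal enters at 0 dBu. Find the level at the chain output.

Stage 1: 20 dB above -20 dBu, reduced 20:1 to 1 dB above → -19 dBu; +3 dB make-up → -16 dBu.
Stage 2: below threshold (-16 ≤ -1.5); passes unchanged; make-up brings it to -14 dBu.

-14 dBu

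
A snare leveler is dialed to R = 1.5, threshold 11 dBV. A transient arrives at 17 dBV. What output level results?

15 dBV

The input is 6 dB above the 11 dBV threshold.
At 1.5:1 the overshoot is divided by 1.5, leaving 4 dB above threshold.
Output = 11 + 4 = 15 dBV.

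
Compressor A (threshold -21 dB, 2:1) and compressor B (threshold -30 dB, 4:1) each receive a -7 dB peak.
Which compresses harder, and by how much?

A: GR = 14 − 14/2 = 7 dB.
B: GR = 23 − 23/4 = 17.25 dB.
Difference: 10.25 dB in favour of B.

B, by 10.25 dB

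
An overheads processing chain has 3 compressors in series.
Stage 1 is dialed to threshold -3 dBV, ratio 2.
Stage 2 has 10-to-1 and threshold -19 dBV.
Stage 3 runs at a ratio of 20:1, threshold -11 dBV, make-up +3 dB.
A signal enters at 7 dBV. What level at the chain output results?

Stage 1: overshoot 10 dB → 10/2 = 5 dB → 2 dBV.
Stage 2: 21 dB above -19 dBV, reduced 10:1 to 2.1 dB above → -16.9 dBV.
Stage 3: below threshold (-16.9 ≤ -11); passes unchanged; make-up brings it to -13.9 dBV.

-13.9 dBV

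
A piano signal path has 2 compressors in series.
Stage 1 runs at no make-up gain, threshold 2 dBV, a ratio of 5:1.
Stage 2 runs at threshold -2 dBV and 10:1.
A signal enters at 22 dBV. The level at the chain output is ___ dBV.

-1.2 dBV

Stage 1: 20 dB above 2 dBV, reduced 5:1 to 4 dB above → 6 dBV.
Stage 2: 6 dBV is 8 dB over -2 dBV; at 10:1 that becomes 0.8 dB over, giving -1.2 dBV.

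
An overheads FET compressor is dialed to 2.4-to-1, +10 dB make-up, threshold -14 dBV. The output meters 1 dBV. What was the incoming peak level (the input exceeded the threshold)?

-2 dBV

Before make-up, the level was 1 − 10 = -9 dBV.
The compressed level sits -9 − (-14) = 5 dB over threshold.
Before 2.4:1 compression the overshoot was 5 × 2.4 = 12 dB, so input = -14 + 12 = -2 dBV.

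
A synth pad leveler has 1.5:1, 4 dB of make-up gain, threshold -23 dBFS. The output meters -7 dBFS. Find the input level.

Remove make-up: -7 − 4 = -11 dBFS.
Post-compression overshoot = -11 − (-23) = 12 dB.
Undo the ratio: input overshoot = 12 × 1.5 = 18 dB, giving input = -5 dBFS.

-5 dBFS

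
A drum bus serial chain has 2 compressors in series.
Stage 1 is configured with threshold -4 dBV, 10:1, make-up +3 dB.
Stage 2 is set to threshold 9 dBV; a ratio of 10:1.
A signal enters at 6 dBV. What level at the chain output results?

Stage 1: overshoot 10 dB → 10/10 = 1 dB → -3 dBV; +3 dB make-up → 0 dBV.
Stage 2: 0 dBV is at or below the 9 dBV threshold — no compression; output 0 dBV.

0 dBV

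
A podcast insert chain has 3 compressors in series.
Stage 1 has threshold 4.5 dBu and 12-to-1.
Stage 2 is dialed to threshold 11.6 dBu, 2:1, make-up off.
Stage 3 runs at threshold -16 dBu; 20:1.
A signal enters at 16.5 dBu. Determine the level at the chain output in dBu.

-14.925 dBu

Stage 1: 16.5 dBu is 12 dB over 4.5 dBu; at 12:1 that becomes 1 dB over, giving 5.5 dBu.
Stage 2: 5.5 dBu ≤ 11.6 dBu, so stage 2 doesn't engage; output 5.5 dBu.
Stage 3: 21.5 dB above -16 dBu, reduced 20:1 to 1.075 dB above → -14.925 dBu.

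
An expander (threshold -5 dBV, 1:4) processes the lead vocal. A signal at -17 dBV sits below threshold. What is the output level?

Below threshold, a 1:4 expander applies gain = (4−1)×(T − x) of attenuation.
(4−1) × 12 = 36 dB, so output = -17 − 36 = -53 dBV.

-53 dBV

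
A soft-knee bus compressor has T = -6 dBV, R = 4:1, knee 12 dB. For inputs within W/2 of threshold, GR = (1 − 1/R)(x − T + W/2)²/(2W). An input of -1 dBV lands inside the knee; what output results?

x − T + W/2 = -1 − (-6) + 6 = 11.
GR = (1 − 1/4) × 11² / 24 = 0.75 × 121 / 24 = 3.78125 dB.
Output = -1 − 3.78125 = -4.78125 dBV.

-4.78125 dBV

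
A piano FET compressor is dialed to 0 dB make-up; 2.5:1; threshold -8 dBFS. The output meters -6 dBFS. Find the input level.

-3 dBFS

Post-compression overshoot = -6 − (-8) = 2 dB.
Before 2.5:1 compression the overshoot was 2 × 2.5 = 5 dB, so input = -8 + 5 = -3 dBFS.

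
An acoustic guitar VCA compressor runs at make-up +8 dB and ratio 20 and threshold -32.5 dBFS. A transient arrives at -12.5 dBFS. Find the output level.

-23.5 dBFS

-12.5 dBFS sits 20 dB over threshold.
The 20 dB excess becomes 1 dB after 20:1 reduction.
So the level is -32.5 + 1 = -31.5 dBFS; make-up adds 8 dB, giving -23.5 dBFS.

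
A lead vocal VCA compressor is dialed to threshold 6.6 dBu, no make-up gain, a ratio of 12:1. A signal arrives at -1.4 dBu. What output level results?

-1.4 dBu

-1.4 dBu is 8 dB below the 6.6 dBu threshold, so no gain reduction is applied.
Output = input = -1.4 dBu.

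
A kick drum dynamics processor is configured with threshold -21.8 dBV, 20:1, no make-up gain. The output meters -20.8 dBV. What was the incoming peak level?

The compressed level sits -20.8 − (-21.8) = 1 dB over threshold.
Undo the ratio: input overshoot = 1 × 20 = 20 dB, giving input = -1.8 dBV.

-1.8 dBV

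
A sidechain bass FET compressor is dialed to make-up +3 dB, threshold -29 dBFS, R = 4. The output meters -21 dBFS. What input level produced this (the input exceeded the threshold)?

Before make-up, the level was -21 − 3 = -24 dBFS.
The compressed level sits -24 − (-29) = 5 dB over threshold.
Undo the ratio: input overshoot = 5 × 4 = 20 dB, giving input = -9 dBFS.

-9 dBFS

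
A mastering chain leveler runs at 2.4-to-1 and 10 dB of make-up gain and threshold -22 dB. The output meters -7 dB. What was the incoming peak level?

-10 dB

Remove make-up: -7 − 10 = -17 dB.
Post-compression overshoot = -17 − (-22) = 5 dB.
Before 2.4:1 compression the overshoot was 5 × 2.4 = 12 dB, so input = -22 + 12 = -10 dB.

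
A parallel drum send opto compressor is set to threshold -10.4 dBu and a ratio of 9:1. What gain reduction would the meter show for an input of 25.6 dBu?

32 dB

Overshoot = 25.6 − (-10.4) = 36 dB.
After 9:1 compression the overshoot becomes 36/9 = 4 dB.
GR = overshoot in − overshoot out = 36 − 4 = 32 dB.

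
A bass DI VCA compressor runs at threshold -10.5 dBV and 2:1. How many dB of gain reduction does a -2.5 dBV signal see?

-2.5 dBV exceeds the threshold by 8 dB.
After 2:1 compression the overshoot becomes 8/2 = 4 dB.
Gain reduction = 8 − 4 = 4 dB.

4 dB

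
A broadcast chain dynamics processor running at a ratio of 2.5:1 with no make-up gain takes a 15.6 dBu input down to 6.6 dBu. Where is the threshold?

Let T be the threshold. Output overshoot = (input overshoot)/R, so 6.6 − T = (15.6 − T)/2.5.
2.5·(6.6 − T) = 15.6 − T → 1.5·T = 16.5 − 15.6 = 0.9.
T = 0.9/1.5 = 0.6 dBu.

0.6 dBu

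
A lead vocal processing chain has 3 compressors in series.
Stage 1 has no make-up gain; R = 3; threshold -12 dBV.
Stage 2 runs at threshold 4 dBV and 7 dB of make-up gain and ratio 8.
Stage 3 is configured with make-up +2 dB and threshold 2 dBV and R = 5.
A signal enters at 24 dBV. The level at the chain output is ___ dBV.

Stage 1: 24 dBV is 36 dB over -12 dBV; at 3:1 that becomes 12 dB over, giving 0 dBV.
Stage 2: below threshold (0 ≤ 4); passes unchanged; make-up brings it to 7 dBV.
Stage 3: 5 dB above 2 dBV, reduced 5:1 to 1 dB above → 3 dBV; +2 dB make-up → 5 dBV.

5 dBV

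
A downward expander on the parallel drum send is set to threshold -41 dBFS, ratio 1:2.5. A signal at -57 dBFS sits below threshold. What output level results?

Below threshold, a 1:2.5 expander applies gain = (2.5−1)×(T − x) of attenuation.
(2.5−1) × 16 = 24 dB, so output = -57 − 24 = -81 dBFS.

-81 dBFS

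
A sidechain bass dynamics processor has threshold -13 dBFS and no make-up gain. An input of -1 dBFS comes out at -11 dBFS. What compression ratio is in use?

6:1

Input overshoot = -1 − (-13) = 12 dB; output overshoot = -11 − (-13) = 2 dB.
Ratio = 12 / 2 = 6.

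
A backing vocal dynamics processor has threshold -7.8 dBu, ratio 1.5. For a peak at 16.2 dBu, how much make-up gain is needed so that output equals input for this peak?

The peak compresses to -7.8 + 24/1.5 = 8.2 dBu.
To reach 16.2 dBu requires 16.2 − 8.2 = 8 dB of make-up.

8 dB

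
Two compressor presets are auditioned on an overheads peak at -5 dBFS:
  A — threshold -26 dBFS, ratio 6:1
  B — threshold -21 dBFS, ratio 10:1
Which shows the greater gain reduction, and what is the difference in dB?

A: 21 dB over, compressed to 3.5 dB over, so 17.5 dB of GR.
B: 16 dB over, compressed to 1.6 dB over, so 14.4 dB of GR.
A applies 3.1 dB more gain reduction.

A, by 3.1 dB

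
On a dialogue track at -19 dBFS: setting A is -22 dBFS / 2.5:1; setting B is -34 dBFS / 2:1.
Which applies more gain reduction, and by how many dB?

A: GR = 3 − 3/2.5 = 1.8 dB.
B: GR = 15 − 15/2 = 7.5 dB.
Difference: 5.7 dB in favour of B.

B, by 5.7 dB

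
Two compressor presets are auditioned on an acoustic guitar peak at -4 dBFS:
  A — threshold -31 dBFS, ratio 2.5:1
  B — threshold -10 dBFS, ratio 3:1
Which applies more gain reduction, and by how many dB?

A, by 12.2 dB

A: GR = 27 − 27/2.5 = 16.2 dB.
B: GR = 6 − 6/3 = 4 dB.
A reduces 12.2 dB more.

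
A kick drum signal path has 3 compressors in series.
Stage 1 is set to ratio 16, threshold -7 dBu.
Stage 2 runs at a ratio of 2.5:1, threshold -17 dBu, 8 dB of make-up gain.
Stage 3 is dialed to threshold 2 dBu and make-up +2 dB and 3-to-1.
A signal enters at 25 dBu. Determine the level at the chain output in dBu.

Stage 1: overshoot 32 dB → 32/16 = 2 dB → -5 dBu.
Stage 2: 12 dB above -17 dBu, reduced 2.5:1 to 4.8 dB above → -12.2 dBu; +8 dB make-up → -4.2 dBu.
Stage 3: -4.2 dBu ≤ 2 dBu, so stage 3 doesn't engage; make-up brings it to -2.2 dBu.

-2.2 dBu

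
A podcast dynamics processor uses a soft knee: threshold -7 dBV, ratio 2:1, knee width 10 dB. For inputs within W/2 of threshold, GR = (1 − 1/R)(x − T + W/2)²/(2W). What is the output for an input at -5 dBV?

-6.225 dBV

x − T + W/2 = -5 − (-7) + 5 = 7.
GR = (1 − 1/2) × 7² / 20 = 0.5 × 49 / 20 = 1.225 dB.
Output = -5 − 1.225 = -6.225 dBV.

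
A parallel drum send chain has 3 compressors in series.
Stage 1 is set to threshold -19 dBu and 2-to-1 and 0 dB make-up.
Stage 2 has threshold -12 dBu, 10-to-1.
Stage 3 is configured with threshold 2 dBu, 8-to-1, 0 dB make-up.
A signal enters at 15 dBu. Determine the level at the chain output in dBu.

Stage 1: 15 dBu is 34 dB over -19 dBu; at 2:1 that becomes 17 dB over, giving -2 dBu.
Stage 2: 10 dB above -12 dBu, reduced 10:1 to 1 dB above → -11 dBu.
Stage 3: below threshold (-11 ≤ 2); passes unchanged; output -11 dBu.

-11 dBu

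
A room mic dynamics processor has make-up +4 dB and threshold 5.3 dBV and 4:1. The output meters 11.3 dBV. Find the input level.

13.3 dBV

Stripping the +4 dB make-up gives 7.3 dBV at the gain stage.
That's 2 dB above the 5.3 dBV threshold.
Before 4:1 compression the overshoot was 2 × 4 = 8 dB, so input = 5.3 + 8 = 13.3 dBV.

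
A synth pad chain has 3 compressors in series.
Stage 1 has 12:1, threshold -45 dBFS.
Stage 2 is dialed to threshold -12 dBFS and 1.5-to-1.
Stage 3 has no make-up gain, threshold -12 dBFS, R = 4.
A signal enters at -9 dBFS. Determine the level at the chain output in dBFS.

-42 dBFS

Stage 1: 36 dB above -45 dBFS, reduced 12:1 to 3 dB above → -42 dBFS.
Stage 2: -42 dBFS ≤ -12 dBFS, so stage 2 doesn't engage; output -42 dBFS.
Stage 3: below threshold (-42 ≤ -12); passes unchanged; output -42 dBFS.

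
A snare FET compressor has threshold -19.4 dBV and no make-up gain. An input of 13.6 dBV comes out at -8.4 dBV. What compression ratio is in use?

3:1

Input overshoot = 13.6 − (-19.4) = 33 dB; output overshoot = -8.4 − (-19.4) = 11 dB.
Ratio = 33 / 11 = 3.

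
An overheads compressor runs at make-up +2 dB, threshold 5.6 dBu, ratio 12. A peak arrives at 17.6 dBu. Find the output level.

8.6 dBu

Overshoot: 17.6 − 5.6 = 12 dB.
12:1 compression reduces that to 12/12 = 1 dB over.
That puts the output at 6.6 dBu; make-up adds 2 dB, giving 8.6 dBu.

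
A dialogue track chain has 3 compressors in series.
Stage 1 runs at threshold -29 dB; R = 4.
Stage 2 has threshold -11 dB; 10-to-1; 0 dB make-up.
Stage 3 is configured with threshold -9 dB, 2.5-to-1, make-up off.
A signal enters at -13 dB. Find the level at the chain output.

-25 dB

Stage 1: overshoot 16 dB → 16/4 = 4 dB → -25 dB.
Stage 2: -25 dB is at or below the -11 dB threshold — no compression; output -25 dB.
Stage 3: below threshold (-25 ≤ -9); passes unchanged; output -25 dB.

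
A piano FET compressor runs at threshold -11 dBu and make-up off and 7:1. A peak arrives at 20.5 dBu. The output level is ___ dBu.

-6.5 dBu

20.5 dBu sits 31.5 dB over threshold.
The 31.5 dB excess becomes 4.5 dB after 7:1 reduction.
That puts the output at -6.5 dBu.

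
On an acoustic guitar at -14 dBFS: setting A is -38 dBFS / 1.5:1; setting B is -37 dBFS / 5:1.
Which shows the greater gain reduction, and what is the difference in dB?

B, by 10.4 dB

A: GR = 24 − 24/1.5 = 8 dB.
B: GR = 23 − 23/5 = 18.4 dB.
B reduces 10.4 dB more.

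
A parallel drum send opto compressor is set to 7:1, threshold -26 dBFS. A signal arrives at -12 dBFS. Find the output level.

Overshoot: -12 − (-26) = 14 dB.
At 7:1 the overshoot is divided by 7, leaving 2 dB above threshold.
That puts the output at -24 dBFS.

-24 dBFS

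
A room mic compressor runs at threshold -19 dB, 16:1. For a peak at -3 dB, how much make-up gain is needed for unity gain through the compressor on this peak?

15 dB

Without make-up, output = threshold + overshoot/16 = -19 + 1 = -18 dB.
Gap to target: 15 dB.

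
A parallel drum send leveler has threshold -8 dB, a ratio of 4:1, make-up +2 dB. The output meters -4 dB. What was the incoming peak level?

0 dB

Remove make-up: -4 − 2 = -6 dB.
Post-compression overshoot = -6 − (-8) = 2 dB.
Undo the ratio: input overshoot = 2 × 4 = 8 dB, giving input = 0 dB.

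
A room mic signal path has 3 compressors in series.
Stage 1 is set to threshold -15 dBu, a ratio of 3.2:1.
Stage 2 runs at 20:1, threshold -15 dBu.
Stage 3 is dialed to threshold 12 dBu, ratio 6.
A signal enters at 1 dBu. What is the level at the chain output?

Stage 1: 16 dB above -15 dBu, reduced 3.2:1 to 5 dB above → -10 dBu.
Stage 2: overshoot 5 dB → 5/20 = 0.25 dB → -14.75 dBu.
Stage 3: -14.75 dBu is at or below the 12 dBu threshold — no compression; output -14.75 dBu.

-14.75 dBu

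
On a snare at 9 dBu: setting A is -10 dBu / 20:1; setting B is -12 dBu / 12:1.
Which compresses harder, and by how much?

A: 19 dB over, compressed to 0.95 dB over, so 18.05 dB of GR.
B: 21 dB over, compressed to 1.75 dB over, so 19.25 dB of GR.
B reduces 1.2 dB more.

B, by 1.2 dB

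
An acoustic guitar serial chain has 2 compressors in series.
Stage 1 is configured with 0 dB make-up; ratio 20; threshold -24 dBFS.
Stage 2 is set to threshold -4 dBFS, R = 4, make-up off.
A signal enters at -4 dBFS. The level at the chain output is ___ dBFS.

Stage 1: -4 dBFS is 20 dB over -24 dBFS; at 20:1 that becomes 1 dB over, giving -23 dBFS.
Stage 2: -23 dBFS is at or below the -4 dBFS threshold — no compression; output -23 dBFS.

-23 dBFS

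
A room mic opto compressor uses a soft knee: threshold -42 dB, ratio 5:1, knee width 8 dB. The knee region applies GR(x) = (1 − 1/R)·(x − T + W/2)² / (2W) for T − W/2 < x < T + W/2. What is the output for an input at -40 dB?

x − T + W/2 = -40 − (-42) + 4 = 6.
GR = (1 − 1/5) × 6² / 16 = 0.8 × 36 / 16 = 1.8 dB.
Output = -40 − 1.8 = -41.8 dB.

-41.8 dB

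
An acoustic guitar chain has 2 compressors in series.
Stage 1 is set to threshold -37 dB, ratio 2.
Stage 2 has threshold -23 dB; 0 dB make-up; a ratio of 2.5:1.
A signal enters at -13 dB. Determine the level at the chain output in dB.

Stage 1: overshoot 24 dB → 24/2 = 12 dB → -25 dB.
Stage 2: below threshold (-25 ≤ -23); passes unchanged; output -25 dB.

-25 dB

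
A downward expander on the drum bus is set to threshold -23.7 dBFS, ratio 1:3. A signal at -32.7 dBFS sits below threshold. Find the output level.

Undershoot = (-23.7) − (-32.7) = 9 dB.
At 1:3, that expands to 27 dB under threshold.
Output = -23.7 − 27 = -50.7 dBFS.

-50.7 dBFS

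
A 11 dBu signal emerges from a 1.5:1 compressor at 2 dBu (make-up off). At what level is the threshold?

-16 dBu

Let T be the threshold. Output overshoot = (input overshoot)/R, so 2 − T = (11 − T)/1.5.
1.5·(2 − T) = 11 − T → 0.5·T = 3 − 11 = -8.
T = -8/0.5 = -16 dBu.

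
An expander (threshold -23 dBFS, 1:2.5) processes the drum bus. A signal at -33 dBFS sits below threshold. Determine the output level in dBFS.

-48 dBFS

Undershoot = (-23) − (-33) = 10 dB.
At 1:2.5, that expands to 25 dB under threshold.
Output = -23 − 25 = -48 dBFS.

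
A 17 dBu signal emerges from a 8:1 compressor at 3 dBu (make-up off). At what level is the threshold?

1 dBu

Gain reduction = 17 − 3 = 14 dB; output overshoot = GR / (R − 1) = 14 / 7 = 2 dB.
Threshold = output − output overshoot = 3 − 2 = 1 dBu.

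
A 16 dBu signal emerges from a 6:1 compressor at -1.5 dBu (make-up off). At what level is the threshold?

-5 dBu

Input is 21 dB above T (since output overshoot × R = input overshoot: (-1.5 − T)·6 = 16 − T gives T = -5 dBu).
Check: -5 + (16 − (-5))/6 = -5 + 3.5 = -1.5 dBu. ✓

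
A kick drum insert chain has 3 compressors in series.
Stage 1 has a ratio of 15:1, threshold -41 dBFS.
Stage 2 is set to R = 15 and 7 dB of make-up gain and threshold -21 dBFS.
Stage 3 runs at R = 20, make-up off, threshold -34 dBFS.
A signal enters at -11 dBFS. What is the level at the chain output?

Stage 1: -11 dBFS is 30 dB over -41 dBFS; at 15:1 that becomes 2 dB over, giving -39 dBFS.
Stage 2: -39 dBFS is at or below the -21 dBFS threshold — no compression; make-up brings it to -32 dBFS.
Stage 3: overshoot 2 dB → 2/20 = 0.1 dB → -33.9 dBFS.

-33.9 dBFS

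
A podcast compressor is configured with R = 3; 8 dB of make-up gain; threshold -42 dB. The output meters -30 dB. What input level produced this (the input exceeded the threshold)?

Before make-up, the level was -30 − 8 = -38 dB.
The compressed level sits -38 − (-42) = 4 dB over threshold.
Before 3:1 compression the overshoot was 4 × 3 = 12 dB, so input = -42 + 12 = -30 dB.

-30 dB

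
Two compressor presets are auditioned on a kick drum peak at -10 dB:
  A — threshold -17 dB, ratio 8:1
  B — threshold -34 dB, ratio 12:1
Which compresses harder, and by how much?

B, by 15.875 dB

A: overshoot 7 dB → output overshoot 0.875 dB → GR 6.125 dB.
B: overshoot 24 dB → output overshoot 2 dB → GR 22 dB.
B reduces 15.875 dB more.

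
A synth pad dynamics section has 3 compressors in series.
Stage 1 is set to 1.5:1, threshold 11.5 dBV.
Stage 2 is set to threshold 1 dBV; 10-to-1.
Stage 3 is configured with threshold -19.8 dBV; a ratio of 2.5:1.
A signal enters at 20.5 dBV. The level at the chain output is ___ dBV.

Stage 1: 20.5 dBV is 9 dB over 11.5 dBV; at 1.5:1 that becomes 6 dB over, giving 17.5 dBV.
Stage 2: overshoot 16.5 dB → 16.5/10 = 1.65 dB → 2.65 dBV.
Stage 3: 22.45 dB above -19.8 dBV, reduced 2.5:1 to 8.98 dB above → -10.82 dBV.

-10.82 dBV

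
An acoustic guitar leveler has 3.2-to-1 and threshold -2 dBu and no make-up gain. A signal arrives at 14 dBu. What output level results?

Overshoot: 14 − (-2) = 16 dB.
The 16 dB excess becomes 5 dB after 3.2:1 reduction.
So the level is -2 + 5 = 3 dBu.

3 dBu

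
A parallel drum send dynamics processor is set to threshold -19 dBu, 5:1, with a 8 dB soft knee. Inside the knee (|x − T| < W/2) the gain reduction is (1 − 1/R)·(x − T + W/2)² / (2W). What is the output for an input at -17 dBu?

-18.8 dBu

x − T + W/2 = -17 − (-19) + 4 = 6.
GR = (1 − 1/5) × 6² / 16 = 0.8 × 36 / 16 = 1.8 dB.
Output = -17 − 1.8 = -18.8 dBu.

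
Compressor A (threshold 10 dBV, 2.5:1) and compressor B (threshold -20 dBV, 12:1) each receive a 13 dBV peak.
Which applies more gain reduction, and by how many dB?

A: GR = 3 − 3/2.5 = 1.8 dB.
B: GR = 33 − 33/12 = 30.25 dB.
B reduces 28.45 dB more.

B, by 28.45 dB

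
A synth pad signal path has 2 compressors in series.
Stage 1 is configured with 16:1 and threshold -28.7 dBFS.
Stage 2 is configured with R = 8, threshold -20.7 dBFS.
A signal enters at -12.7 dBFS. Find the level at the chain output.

-27.7 dBFS

Stage 1: overshoot 16 dB → 16/16 = 1 dB → -27.7 dBFS.
Stage 2: -27.7 dBFS is at or below the -20.7 dBFS threshold — no compression; output -27.7 dBFS.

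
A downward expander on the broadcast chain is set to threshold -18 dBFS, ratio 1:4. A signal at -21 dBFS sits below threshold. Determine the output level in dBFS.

-30 dBFS

Undershoot = (-18) − (-21) = 3 dB.
At 1:4, that expands to 12 dB under threshold.
Output = -18 − 12 = -30 dBFS.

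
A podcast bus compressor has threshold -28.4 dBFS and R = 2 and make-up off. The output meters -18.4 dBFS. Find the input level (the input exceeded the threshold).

-8.4 dBFS

The compressed level sits -18.4 − (-28.4) = 10 dB over threshold.
Input overshoot = R × output overshoot = 20 dB → input = -28.4 + 20 = -8.4 dBFS.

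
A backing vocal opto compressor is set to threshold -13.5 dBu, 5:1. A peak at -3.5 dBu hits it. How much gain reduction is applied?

Overshoot = -3.5 − (-13.5) = 10 dB.
After 5:1 compression the overshoot becomes 10/5 = 2 dB.
So the signal is attenuated by 10 − 2 = 8 dB.

8 dB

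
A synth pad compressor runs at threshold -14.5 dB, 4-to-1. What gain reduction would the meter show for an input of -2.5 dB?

The signal is 12 dB above threshold.
After 4:1 compression the overshoot becomes 12/4 = 3 dB.
GR = overshoot in − overshoot out = 12 − 3 = 9 dB.

9 dB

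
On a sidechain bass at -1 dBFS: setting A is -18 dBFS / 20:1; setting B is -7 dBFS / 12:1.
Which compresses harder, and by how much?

A, by 10.65 dB

A: overshoot 17 dB → output overshoot 0.85 dB → GR 16.15 dB.
B: overshoot 6 dB → output overshoot 0.5 dB → GR 5.5 dB.
Difference: 10.65 dB in favour of A.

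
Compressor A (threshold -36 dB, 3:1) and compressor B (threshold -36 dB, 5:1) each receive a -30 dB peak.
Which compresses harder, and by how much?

B, by 0.8 dB

A: GR = 6 − 6/3 = 4 dB.
B: GR = 6 − 6/5 = 4.8 dB.
B applies 0.8 dB more gain reduction.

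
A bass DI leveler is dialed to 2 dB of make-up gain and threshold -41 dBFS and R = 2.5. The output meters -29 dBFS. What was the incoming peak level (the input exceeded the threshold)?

-16 dBFS

Remove make-up: -29 − 2 = -31 dBFS.
Post-compression overshoot = -31 − (-41) = 10 dB.
Input overshoot = R × output overshoot = 25 dB → input = -41 + 25 = -16 dBFS.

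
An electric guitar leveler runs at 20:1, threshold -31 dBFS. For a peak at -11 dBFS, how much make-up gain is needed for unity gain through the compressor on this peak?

Without make-up, output = threshold + overshoot/20 = -31 + 1 = -30 dBFS.
Gap to target: 19 dB.

19 dB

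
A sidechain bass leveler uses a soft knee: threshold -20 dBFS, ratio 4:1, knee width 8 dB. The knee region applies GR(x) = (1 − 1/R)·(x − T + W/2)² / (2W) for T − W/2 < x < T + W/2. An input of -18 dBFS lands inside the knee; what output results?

x − T + W/2 = -18 − (-20) + 4 = 6.
GR = (1 − 1/4) × 6² / 16 = 0.75 × 36 / 16 = 1.6875 dB.
Output = -18 − 1.6875 = -19.6875 dBFS.

-19.6875 dBFS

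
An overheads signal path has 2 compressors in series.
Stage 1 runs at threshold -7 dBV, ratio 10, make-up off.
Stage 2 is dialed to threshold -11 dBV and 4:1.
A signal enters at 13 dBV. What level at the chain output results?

-9.5 dBV

Stage 1: overshoot 20 dB → 20/10 = 2 dB → -5 dBV.
Stage 2: overshoot 6 dB → 6/4 = 1.5 dB → -9.5 dBV.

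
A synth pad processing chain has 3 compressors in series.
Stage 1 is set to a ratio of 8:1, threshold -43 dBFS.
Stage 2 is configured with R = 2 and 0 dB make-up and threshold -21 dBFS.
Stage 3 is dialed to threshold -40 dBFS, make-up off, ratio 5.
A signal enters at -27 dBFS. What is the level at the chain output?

-41 dBFS

Stage 1: -27 dBFS is 16 dB over -43 dBFS; at 8:1 that becomes 2 dB over, giving -41 dBFS.
Stage 2: -41 dBFS ≤ -21 dBFS, so stage 2 doesn't engage; output -41 dBFS.
Stage 3: -41 dBFS ≤ -40 dBFS, so stage 3 doesn't engage; output -41 dBFS.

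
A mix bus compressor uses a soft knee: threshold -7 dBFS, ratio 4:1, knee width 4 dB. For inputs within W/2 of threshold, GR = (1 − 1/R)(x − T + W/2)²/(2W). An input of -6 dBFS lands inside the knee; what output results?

-6.84375 dBFS

x − T + W/2 = -6 − (-7) + 2 = 3.
GR = (1 − 1/4) × 3² / 8 = 0.75 × 9 / 8 = 0.84375 dB.
Output = -6 − 0.84375 = -6.84375 dBFS.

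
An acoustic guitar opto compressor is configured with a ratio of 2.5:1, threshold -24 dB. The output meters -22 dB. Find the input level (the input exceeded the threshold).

-19 dB

That's 2 dB above the -24 dB threshold.
Before 2.5:1 compression the overshoot was 2 × 2.5 = 5 dB, so input = -24 + 5 = -19 dB.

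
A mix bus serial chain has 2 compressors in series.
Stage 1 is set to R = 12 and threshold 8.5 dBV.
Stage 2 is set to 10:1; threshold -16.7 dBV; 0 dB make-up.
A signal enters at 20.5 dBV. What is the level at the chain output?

Stage 1: 12 dB above 8.5 dBV, reduced 12:1 to 1 dB above → 9.5 dBV.
Stage 2: 9.5 dBV is 26.2 dB over -16.7 dBV; at 10:1 that becomes 2.62 dB over, giving -14.08 dBV.

-14.08 dBV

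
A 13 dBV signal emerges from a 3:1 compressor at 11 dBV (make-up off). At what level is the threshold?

10 dBV

Let T be the threshold. Output overshoot = (input overshoot)/R, so 11 − T = (13 − T)/3.
3·(11 − T) = 13 − T → 2·T = 33 − 13 = 20.
T = 20/2 = 10 dBV.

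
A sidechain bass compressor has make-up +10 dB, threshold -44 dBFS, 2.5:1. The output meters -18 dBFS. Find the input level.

Stripping the +10 dB make-up gives -28 dBFS at the gain stage.
The compressed level sits -28 − (-44) = 16 dB over threshold.
Undo the ratio: input overshoot = 16 × 2.5 = 40 dB, giving input = -4 dBFS.

-4 dBFS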